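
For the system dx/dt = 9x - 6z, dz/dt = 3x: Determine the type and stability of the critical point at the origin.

A = [[9,-6],[3,0]]; det(A-λI) = λ^2 - 9λ + 18.
λ = 3, 6: both positive.

unstable node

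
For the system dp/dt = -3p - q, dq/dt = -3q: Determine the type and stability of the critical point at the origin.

stable improper node

A = [[-3,-1],[0,-3]]; det(A-λI) = λ^2 + 6λ + 9.
repeated λ = -3 with a single eigenvector.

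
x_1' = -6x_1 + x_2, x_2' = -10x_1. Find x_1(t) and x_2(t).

x_1(t) = K_1e^(-3t)cos(t) + K_2e^(-3t)sin(t), x_2(t) = -K_1e^(-3t)sin(t) + 3K_1e^(-3t)cos(t) + 3K_2e^(-3t)sin(t) + K_2e^(-3t)cos(t)

Coefficient matrix A = [[-6, 1], [-10, 0]].
Characteristic polynomial det(A - λI) = λ^2 + 6λ + 10 = 0.
Eigenvalues λ = -3 ± i (complex conjugate pair).
For λ=-3+i: an eigenvector is (1,3) - i(0,-1) = (1, 3 + i).
A real fundamental pair from Re and Im of e^((-3+i)t)v: X_1 = e^(-3t)(cos(t)·(1,3) + sin(t)·(0,-1)), X_2 = e^(-3t)(sin(t)·(1,3) - cos(t)·(0,-1)).
General solution: K_1X_1 + K_2X_2.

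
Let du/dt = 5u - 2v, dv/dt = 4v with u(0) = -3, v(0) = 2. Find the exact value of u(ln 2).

A = [[5,-2],[0,4]]; eigenvalues λ = 4, 5.
Eigenvectors: (2,1) for λ=4, (-1,0) for λ=5.
From the initial condition, c_1 = 2, c_2 = 7.
u(ln 2) = (2)(2^4)(2) + (7)(2^5)(-1) = -160.

-160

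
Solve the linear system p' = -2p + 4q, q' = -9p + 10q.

Coefficient matrix A = [[-2, 4], [-9, 10]].
Characteristic polynomial det(A - λI) = λ^2 - 8λ + 16 = 0.
Single eigenvalue λ = 4 with algebraic multiplicity 2.
Eigenvector v = (2,3); generalized eigenvector w with (A-λI)w=v is (1,2).
General solution: e^(4t)[K_1·v + K_2·(t·v + w)].

p(t) = 2K_1e^(4t) + 2K_2te^(4t) + K_2e^(4t), q(t) = 3K_1e^(4t) + 3K_2te^(4t) + 2K_2e^(4t)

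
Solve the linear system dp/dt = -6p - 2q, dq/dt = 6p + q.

Coefficient matrix A = [[-6, -2], [6, 1]].
Characteristic polynomial det(A - λI) = λ^2 + 5λ + 6 = 0.
Eigenvalues λ = -3, -2.
For λ=-3: (A-λI) row 1 is [-3, -2], so an eigenvector is (2, -3).
For λ=-2: (A-λI) row 1 is [-4, -2], so an eigenvector is (1, -2).
General solution: K_1e^(-3t)(2,-3) + K_2e^(-2t)(1,-2).

p(t) = 2K_1e^(-3t) + K_2e^(-2t), q(t) = -3K_1e^(-3t) - 2K_2e^(-2t)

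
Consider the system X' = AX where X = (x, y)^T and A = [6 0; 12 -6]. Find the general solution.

x(t) = -C_2e^(6t), y(t) = C_1e^(-6t) - C_2e^(6t)

Coefficient matrix A = [[6, 0], [12, -6]].
Characteristic polynomial det(A - λI) = λ^2 - 36 = 0.
Eigenvalues λ = -6, 6.
For λ=-6: (A-λI) row 1 is [12, 0], so an eigenvector is (0, 1).
For λ=6: (A-λI) row 2 is [12, -12], so an eigenvector is (-1, -1).
General solution: C_1e^(-6t)(0,1) + C_2e^(6t)(-1,-1).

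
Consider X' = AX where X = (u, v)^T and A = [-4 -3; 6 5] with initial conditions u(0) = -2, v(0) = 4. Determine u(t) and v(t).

Coefficient matrix A = [[-4, -3], [6, 5]].
Characteristic polynomial det(A - λI) = λ^2 - λ - 2 = 0.
Eigenvalues λ = 2, -1.
For λ=2: (A-λI) row 1 is [-6, -3], so an eigenvector is (-1, 2).
For λ=-1: (A-λI) row 1 is [-3, -3], so an eigenvector is (-1, 1).
General solution: K_1e^(2t)(-1,2) + K_2e^(-t)(-1,1).
Applying u(0)=-2, v(0)=4 gives K_1=2, K_2=0.

u(t) = -2e^(2t), v(t) = 4e^(2t)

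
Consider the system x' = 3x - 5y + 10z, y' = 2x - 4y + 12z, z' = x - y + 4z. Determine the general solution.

x(t) = c_1e^(3t) + c_2e^(-2t), y(t) = 2c_1e^(3t) + c_2e^(-2t) + 2c_3e^(2t), z(t) = c_1e^(3t) + c_3e^(2t)

Coefficient matrix A = [[3, -5, 10], [2, -4, 12], [1, -1, 4]].
det(A - λI) = 0 gives eigenvalues λ = 3, -2, 2.
For λ=3: eigenvector (1,2,1).
For λ=-2: eigenvector (1,1,0).
For λ=2: eigenvector (0,2,1).
General solution: c_1e^(3t)(1,2,1) + c_2e^(-2t)(1,1,0) + c_3e^(2t)(0,2,1).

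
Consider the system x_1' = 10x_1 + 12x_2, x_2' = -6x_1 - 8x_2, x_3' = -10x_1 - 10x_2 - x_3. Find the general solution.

x_1(t) = -c_1e^(-2t) + 2c_2e^(4t), x_2(t) = c_1e^(-2t) - c_2e^(4t), x_3(t) = -2c_2e^(4t) + c_3e^(-t)

Coefficient matrix A = [[10, 12, 0], [-6, -8, 0], [-10, -10, -1]].
det(A - λI) = 0 gives eigenvalues λ = -2, 4, -1.
For λ=-2: eigenvector (-1,1,0).
For λ=4: eigenvector (2,-1,-2).
For λ=-1: eigenvector (0,0,1).
General solution: c_1e^(-2t)(-1,1,0) + c_2e^(4t)(2,-1,-2) + c_3e^(-t)(0,0,1).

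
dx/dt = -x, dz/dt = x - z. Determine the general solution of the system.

Coefficient matrix A = [[-1, 0], [1, -1]].
Characteristic polynomial det(A - λI) = λ^2 + 2λ + 1 = 0.
Single eigenvalue λ = -1 with algebraic multiplicity 2.
Eigenvector v = (0,-1); generalized eigenvector w with (A-λI)w=v is (-1,2).
General solution: e^(-t)[c_1·v + c_2·(t·v + w)].

x(t) = -c_2e^(-t), z(t) = -c_1e^(-t) - c_2te^(-t) + 2c_2e^(-t)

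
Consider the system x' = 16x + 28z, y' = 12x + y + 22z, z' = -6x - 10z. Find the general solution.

x(t) = 7C_1e^(4t) - 2C_2e^(2t), y(t) = 6C_1e^(4t) - 2C_2e^(2t) + C_3e^(t), z(t) = -3C_1e^(4t) + C_2e^(2t)

Coefficient matrix A = [[16, 0, 28], [12, 1, 22], [-6, 0, -10]].
det(A - λI) = 0 gives eigenvalues λ = 4, 2, 1.
For λ=4: eigenvector (7,6,-3).
For λ=2: eigenvector (-2,-2,1).
For λ=1: eigenvector (0,1,0).
General solution: C_1e^(4t)(7,6,-3) + C_2e^(2t)(-2,-2,1) + C_3e^(t)(0,1,0).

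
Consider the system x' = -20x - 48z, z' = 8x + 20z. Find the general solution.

Coefficient matrix A = [[-20, -48], [8, 20]].
Characteristic polynomial det(A - λI) = λ^2 - 16 = 0.
Eigenvalues λ = -4, 4.
For λ=-4: (A-λI) row 1 is [-16, -48], so an eigenvector is (3, -1).
For λ=4: (A-λI) row 1 is [-24, -48], so an eigenvector is (2, -1).
General solution: c_1e^(-4t)(3,-1) + c_2e^(4t)(2,-1).

x(t) = 3c_1e^(-4t) + 2c_2e^(4t), z(t) = -c_1e^(-4t) - c_2e^(4t)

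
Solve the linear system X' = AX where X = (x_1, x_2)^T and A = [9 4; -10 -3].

Coefficient matrix A = [[9, 4], [-10, -3]].
Characteristic polynomial det(A - λI) = λ^2 - 6λ + 13 = 0.
Eigenvalues λ = 3 ± 2i (complex conjugate pair).
For λ=3+2i: an eigenvector is (1,-2) - i(-1,1) = (1 + i, -2 - i).
A real fundamental pair from Re and Im of e^((3+2i)t)v: X_1 = e^(3t)(cos(2t)·(1,-2) + sin(2t)·(-1,1)), X_2 = e^(3t)(sin(2t)·(1,-2) - cos(2t)·(-1,1)).
General solution: c_1X_1 + c_2X_2.

x_1(t) = -c_1e^(3t)sin(2t) + c_1e^(3t)cos(2t) + c_2e^(3t)sin(2t) + c_2e^(3t)cos(2t), x_2(t) = c_1e^(3t)sin(2t) - 2c_1e^(3t)cos(2t) - 2c_2e^(3t)sin(2t) - c_2e^(3t)cos(2t)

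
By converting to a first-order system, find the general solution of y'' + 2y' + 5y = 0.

Let x_1 = y, x_2 = y'. Then x_1' = x_2 and x_2' = -5x_1 - 2x_2.
A = [[0,1],[-5,-2]]; det(A-λI) = λ^2 + 2λ + 5.
Eigenvalues λ = -1 ± 2i.

y(t) = K_1e^(-t)cos(2t) + K_2e^(-t)sin(2t)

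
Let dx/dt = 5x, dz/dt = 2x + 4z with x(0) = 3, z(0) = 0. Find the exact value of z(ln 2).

96

A = [[5,0],[2,4]]; eigenvalues λ = 4, 5.
Eigenvectors: (0,-1) for λ=4, (1,2) for λ=5.
From the initial condition, c_1 = 6, c_2 = 3.
z(ln 2) = (6)(2^4)(-1) + (3)(2^5)(2) = 96.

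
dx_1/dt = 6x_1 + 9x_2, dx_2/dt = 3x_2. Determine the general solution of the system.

Coefficient matrix A = [[6, 9], [0, 3]].
Characteristic polynomial det(A - λI) = λ^2 - 9λ + 18 = 0.
Eigenvalues λ = 3, 6.
For λ=3: (A-λI) row 1 is [3, 9], so an eigenvector is (-3, 1).
For λ=6: (A-λI) row 1 is [0, 9], so an eigenvector is (1, 0).
General solution: K_1e^(3t)(-3,1) + K_2e^(6t)(1,0).

x_1(t) = -3K_1e^(3t) + K_2e^(6t), x_2(t) = K_1e^(3t)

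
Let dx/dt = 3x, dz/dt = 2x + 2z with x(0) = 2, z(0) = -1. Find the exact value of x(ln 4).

128

A = [[3,0],[2,2]]; eigenvalues λ = 2, 3.
Eigenvectors: (0,-1) for λ=2, (1,2) for λ=3.
From the initial condition, c_1 = 5, c_2 = 2.
x(ln 4) = (5)(4^2)(0) + (2)(4^3)(1) = 128.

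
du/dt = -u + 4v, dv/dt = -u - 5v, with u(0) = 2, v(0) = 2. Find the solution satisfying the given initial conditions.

u(t) = 12te^(-3t) + 2e^(-3t), v(t) = -6te^(-3t) + 2e^(-3t)

Coefficient matrix A = [[-1, 4], [-1, -5]].
Characteristic polynomial det(A - λI) = λ^2 + 6λ + 9 = 0.
Single eigenvalue λ = -3 with algebraic multiplicity 2.
Eigenvector v = (-2,1); generalized eigenvector w with (A-λI)w=v is (-1,0).
General solution: e^(-3t)[c_1·v + c_2·(t·v + w)].
Applying u(0)=2, v(0)=2 gives c_1=2, c_2=-6.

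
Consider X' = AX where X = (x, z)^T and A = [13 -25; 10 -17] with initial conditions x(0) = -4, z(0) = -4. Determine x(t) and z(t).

x(t) = 8e^(-2t)sin(5t) - 4e^(-2t)cos(5t), z(t) = 4e^(-2t)sin(5t) - 4e^(-2t)cos(5t)

Coefficient matrix A = [[13, -25], [10, -17]].
Characteristic polynomial det(A - λI) = λ^2 + 4λ + 29 = 0.
Eigenvalues λ = -2 ± 5i (complex conjugate pair).
For λ=-2+5i: an eigenvector is (1,1) - i(-2,-1) = (1 + 2i, 1 + i).
A real fundamental pair from Re and Im of e^((-2+5i)t)v: X_1 = e^(-2t)(cos(5t)·(1,1) + sin(5t)·(-2,-1)), X_2 = e^(-2t)(sin(5t)·(1,1) - cos(5t)·(-2,-1)).
General solution: K_1X_1 + K_2X_2.
Applying x(0)=-4, z(0)=-4 gives K_1=-4, K_2=0.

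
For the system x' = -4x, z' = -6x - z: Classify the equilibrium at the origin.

stable node

A = [[-4,0],[-6,-1]]; det(A-λI) = λ^2 + 5λ + 4.
λ = -4, -1: both negative.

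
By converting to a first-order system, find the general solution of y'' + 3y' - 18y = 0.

y(t) = C_1e^(-6t) + C_2e^(3t)

Let x_1 = y, x_2 = y'. Then x_1' = x_2 and x_2' = 18x_1 - 3x_2.
A = [[0,1],[18,-3]]; det(A-λI) = λ^2 + 3λ - 18.
Eigenvalues λ = -6, 3 with eigenvectors (1,-6), (1,3).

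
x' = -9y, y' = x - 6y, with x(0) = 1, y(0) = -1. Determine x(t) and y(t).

x(t) = 12te^(-3t) + e^(-3t), y(t) = 4te^(-3t) - e^(-3t)

Coefficient matrix A = [[0, -9], [1, -6]].
Characteristic polynomial det(A - λI) = λ^2 + 6λ + 9 = 0.
Single eigenvalue λ = -3 with algebraic multiplicity 2.
Eigenvector v = (-3,-1); generalized eigenvector w with (A-λI)w=v is (2,1).
General solution: e^(-3t)[K_1·v + K_2·(t·v + w)].
Applying x(0)=1, y(0)=-1 gives K_1=-3, K_2=-4.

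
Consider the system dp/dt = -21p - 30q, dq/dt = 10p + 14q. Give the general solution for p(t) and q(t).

Coefficient matrix A = [[-21, -30], [10, 14]].
Characteristic polynomial det(A - λI) = λ^2 + 7λ + 6 = 0.
Eigenvalues λ = -6, -1.
For λ=-6: (A-λI) row 1 is [-15, -30], so an eigenvector is (2, -1).
For λ=-1: (A-λI) row 1 is [-20, -30], so an eigenvector is (-3, 2).
General solution: K_1e^(-6t)(2,-1) + K_2e^(-t)(-3,2).

p(t) = 2K_1e^(-6t) - 3K_2e^(-t), q(t) = -K_1e^(-6t) + 2K_2e^(-t)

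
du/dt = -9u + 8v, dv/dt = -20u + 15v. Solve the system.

Coefficient matrix A = [[-9, 8], [-20, 15]].
Characteristic polynomial det(A - λI) = λ^2 - 6λ + 25 = 0.
Eigenvalues λ = 3 ± 4i (complex conjugate pair).
For λ=3+4i: an eigenvector is (1,2) - i(1,1) = (1 - i, 2 - i).
A real fundamental pair from Re and Im of e^((3+4i)t)v: X_1 = e^(3t)(cos(4t)·(1,2) + sin(4t)·(1,1)), X_2 = e^(3t)(sin(4t)·(1,2) - cos(4t)·(1,1)).
General solution: c_1X_1 + c_2X_2.

u(t) = c_1e^(3t)sin(4t) + c_1e^(3t)cos(4t) + c_2e^(3t)sin(4t) - c_2e^(3t)cos(4t), v(t) = c_1e^(3t)sin(4t) + 2c_1e^(3t)cos(4t) + 2c_2e^(3t)sin(4t) - c_2e^(3t)cos(4t)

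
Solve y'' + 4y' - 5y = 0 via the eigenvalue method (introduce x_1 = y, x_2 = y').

y(t) = C_1e^(-5t) + C_2e^(t)

Let x_1 = y, x_2 = y'. Then x_1' = x_2 and x_2' = 5x_1 - 4x_2.
A = [[0,1],[5,-4]]; det(A-λI) = λ^2 + 4λ - 5.
Eigenvalues λ = -5, 1 with eigenvectors (1,-5), (1,1).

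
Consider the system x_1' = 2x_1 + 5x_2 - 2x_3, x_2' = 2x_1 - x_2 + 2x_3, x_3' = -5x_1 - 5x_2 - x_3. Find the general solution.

x_1(t) = c_1e^(-3t) + c_2e^(4t) - c_3e^(-t), x_2(t) = -c_1e^(-3t) + c_3e^(-t), x_3(t) = -c_2e^(4t) + c_3e^(-t)

Coefficient matrix A = [[2, 5, -2], [2, -1, 2], [-5, -5, -1]].
det(A - λI) = 0 gives eigenvalues λ = -3, 4, -1.
For λ=-3: eigenvector (1,-1,0).
For λ=4: eigenvector (1,0,-1).
For λ=-1: eigenvector (-1,1,1).
General solution: c_1e^(-3t)(1,-1,0) + c_2e^(4t)(1,0,-1) + c_3e^(-t)(-1,1,1).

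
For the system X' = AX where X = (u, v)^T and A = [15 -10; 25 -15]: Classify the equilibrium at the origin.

A = [[15,-10],[25,-15]]; det(A-λI) = λ^2 + 25.
λ = 0 ± 5i: zero real part.

center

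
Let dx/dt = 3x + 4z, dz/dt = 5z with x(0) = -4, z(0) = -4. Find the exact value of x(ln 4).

A = [[3,4],[0,5]]; eigenvalues λ = 3, 5.
Eigenvectors: (1,0) for λ=3, (2,1) for λ=5.
From the initial condition, c_1 = 4, c_2 = -4.
x(ln 4) = (4)(4^3)(1) + (-4)(4^5)(2) = -7936.

-7936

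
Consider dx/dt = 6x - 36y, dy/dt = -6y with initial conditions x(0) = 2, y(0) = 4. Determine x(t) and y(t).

x(t) = -10e^(6t) + 12e^(-6t), y(t) = 4e^(-6t)

Coefficient matrix A = [[6, -36], [0, -6]].
Characteristic polynomial det(A - λI) = λ^2 - 36 = 0.
Eigenvalues λ = 6, -6.
For λ=6: (A-λI) row 1 is [0, -36], so an eigenvector is (1, 0).
For λ=-6: (A-λI) row 1 is [12, -36], so an eigenvector is (3, 1).
General solution: K_1e^(6t)(1,0) + K_2e^(-6t)(3,1).
Applying x(0)=2, y(0)=4 gives K_1=-10, K_2=4.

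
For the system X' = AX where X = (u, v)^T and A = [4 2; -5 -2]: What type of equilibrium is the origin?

unstable spiral

A = [[4,2],[-5,-2]]; det(A-λI) = λ^2 - 2λ + 2.
λ = 1 ± i: positive real part.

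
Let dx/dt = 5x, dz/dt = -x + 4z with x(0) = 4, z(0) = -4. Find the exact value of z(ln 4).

A = [[5,0],[-1,4]]; eigenvalues λ = 4, 5.
Eigenvectors: (0,-1) for λ=4, (1,-1) for λ=5.
From the initial condition, c_1 = 0, c_2 = 4.
z(ln 4) = (0)(4^4)(-1) + (4)(4^5)(-1) = -4096.

-4096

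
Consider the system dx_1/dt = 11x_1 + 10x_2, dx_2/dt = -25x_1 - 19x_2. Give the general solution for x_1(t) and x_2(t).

x_1(t) = -K_1e^(-4t)sin(5t) + K_1e^(-4t)cos(5t) + K_2e^(-4t)sin(5t) + K_2e^(-4t)cos(5t), x_2(t) = K_1e^(-4t)sin(5t) - 2K_1e^(-4t)cos(5t) - 2K_2e^(-4t)sin(5t) - K_2e^(-4t)cos(5t)

Coefficient matrix A = [[11, 10], [-25, -19]].
Characteristic polynomial det(A - λI) = λ^2 + 8λ + 41 = 0.
Eigenvalues λ = -4 ± 5i (complex conjugate pair).
For λ=-4+5i: an eigenvector is (1,-2) - i(-1,1) = (1 + i, -2 - i).
A real fundamental pair from Re and Im of e^((-4+5i)t)v: X_1 = e^(-4t)(cos(5t)·(1,-2) + sin(5t)·(-1,1)), X_2 = e^(-4t)(sin(5t)·(1,-2) - cos(5t)·(-1,1)).
General solution: K_1X_1 + K_2X_2.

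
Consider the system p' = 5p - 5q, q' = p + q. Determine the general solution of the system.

Coefficient matrix A = [[5, -5], [1, 1]].
Characteristic polynomial det(A - λI) = λ^2 - 6λ + 10 = 0.
Eigenvalues λ = 3 ± i (complex conjugate pair).
For λ=3+i: an eigenvector is (2,1) - i(-1,0) = (2 + i, 1).
A real fundamental pair from Re and Im of e^((3+i)t)v: X_1 = e^(3t)(cos(t)·(2,1) + sin(t)·(-1,0)), X_2 = e^(3t)(sin(t)·(2,1) - cos(t)·(-1,0)).
General solution: K_1X_1 + K_2X_2.

p(t) = -K_1e^(3t)sin(t) + 2K_1e^(3t)cos(t) + 2K_2e^(3t)sin(t) + K_2e^(3t)cos(t), q(t) = K_1e^(3t)cos(t) + K_2e^(3t)sin(t)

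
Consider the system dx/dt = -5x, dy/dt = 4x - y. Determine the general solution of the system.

x(t) = c_1e^(-5t), y(t) = -c_1e^(-5t) - c_2e^(-t)

Coefficient matrix A = [[-5, 0], [4, -1]].
Characteristic polynomial det(A - λI) = λ^2 + 6λ + 5 = 0.
Eigenvalues λ = -5, -1.
For λ=-5: (A-λI) row 2 is [4, 4], so an eigenvector is (1, -1).
For λ=-1: (A-λI) row 1 is [-4, 0], so an eigenvector is (0, -1).
General solution: c_1e^(-5t)(1,-1) + c_2e^(-t)(0,-1).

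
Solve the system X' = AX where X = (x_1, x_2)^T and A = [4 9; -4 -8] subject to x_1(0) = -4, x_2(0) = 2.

Coefficient matrix A = [[4, 9], [-4, -8]].
Characteristic polynomial det(A - λI) = λ^2 + 4λ + 4 = 0.
Single eigenvalue λ = -2 with algebraic multiplicity 2.
Eigenvector v = (-3,2); generalized eigenvector w with (A-λI)w=v is (-2,1).
General solution: e^(-2t)[C_1·v + C_2·(t·v + w)].
Applying x_1(0)=-4, x_2(0)=2 gives C_1=0, C_2=2.

x_1(t) = -6te^(-2t) - 4e^(-2t), x_2(t) = 4te^(-2t) + 2e^(-2t)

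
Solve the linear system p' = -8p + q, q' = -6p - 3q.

p(t) = -c_1e^(-6t) - c_2e^(-5t), q(t) = -2c_1e^(-6t) - 3c_2e^(-5t)

Coefficient matrix A = [[-8, 1], [-6, -3]].
Characteristic polynomial det(A - λI) = λ^2 + 11λ + 30 = 0.
Eigenvalues λ = -6, -5.
For λ=-6: (A-λI) row 1 is [-2, 1], so an eigenvector is (-1, -2).
For λ=-5: (A-λI) row 1 is [-3, 1], so an eigenvector is (-1, -3).
General solution: c_1e^(-6t)(-1,-2) + c_2e^(-5t)(-1,-3).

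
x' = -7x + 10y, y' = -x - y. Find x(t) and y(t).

x(t) = c_1e^(-4t)sin(t) + 3c_1e^(-4t)cos(t) + 3c_2e^(-4t)sin(t) - c_2e^(-4t)cos(t), y(t) = c_1e^(-4t)cos(t) + c_2e^(-4t)sin(t)

Coefficient matrix A = [[-7, 10], [-1, -1]].
Characteristic polynomial det(A - λI) = λ^2 + 8λ + 17 = 0.
Eigenvalues λ = -4 ± i (complex conjugate pair).
For λ=-4+i: an eigenvector is (3,1) - i(1,0) = (3 - i, 1).
A real fundamental pair from Re and Im of e^((-4+i)t)v: X_1 = e^(-4t)(cos(t)·(3,1) + sin(t)·(1,0)), X_2 = e^(-4t)(sin(t)·(3,1) - cos(t)·(1,0)).
General solution: c_1X_1 + c_2X_2.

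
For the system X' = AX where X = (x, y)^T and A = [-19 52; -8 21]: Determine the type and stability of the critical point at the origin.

A = [[-19,52],[-8,21]]; det(A-λI) = λ^2 - 2λ + 17.
λ = 1 ± 4i: positive real part.

unstable spiral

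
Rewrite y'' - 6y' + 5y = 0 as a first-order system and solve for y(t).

Let x_1 = y, x_2 = y'. Then x_1' = x_2 and x_2' = -5x_1 + 6x_2.
A = [[0,1],[-5,6]]; det(A-λI) = λ^2 - 6λ + 5.
Eigenvalues λ = 5, 1 with eigenvectors (1,5), (1,1).

y(t) = K_1e^(5t) + K_2e^(t)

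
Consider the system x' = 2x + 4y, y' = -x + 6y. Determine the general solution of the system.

Coefficient matrix A = [[2, 4], [-1, 6]].
Characteristic polynomial det(A - λI) = λ^2 - 8λ + 16 = 0.
Single eigenvalue λ = 4 with algebraic multiplicity 2.
Eigenvector v = (-2,-1); generalized eigenvector w with (A-λI)w=v is (1,0).
General solution: e^(4t)[C_1·v + C_2·(t·v + w)].

x(t) = -2C_1e^(4t) - 2C_2te^(4t) + C_2e^(4t), y(t) = -C_1e^(4t) - C_2te^(4t)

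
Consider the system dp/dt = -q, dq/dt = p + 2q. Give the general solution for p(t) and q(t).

Coefficient matrix A = [[0, -1], [1, 2]].
Characteristic polynomial det(A - λI) = λ^2 - 2λ + 1 = 0.
Single eigenvalue λ = 1 with algebraic multiplicity 2.
Eigenvector v = (-1,1); generalized eigenvector w with (A-λI)w=v is (0,1).
General solution: e^(t)[K_1·v + K_2·(t·v + w)].

p(t) = -K_1e^(t) - K_2te^(t), q(t) = K_1e^(t) + K_2te^(t) + K_2e^(t)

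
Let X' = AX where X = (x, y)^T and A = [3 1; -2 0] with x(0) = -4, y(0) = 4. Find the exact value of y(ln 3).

36

A = [[3,1],[-2,0]]; eigenvalues λ = 1, 2.
Eigenvectors: (1,-2) for λ=1, (1,-1) for λ=2.
From the initial condition, c_1 = 0, c_2 = -4.
y(ln 3) = (0)(3^1)(-2) + (-4)(3^2)(-1) = 36.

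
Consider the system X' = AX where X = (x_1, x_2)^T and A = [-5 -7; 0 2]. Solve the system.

x_1(t) = -c_1e^(-5t) + c_2e^(2t), x_2(t) = -c_2e^(2t)

Coefficient matrix A = [[-5, -7], [0, 2]].
Characteristic polynomial det(A - λI) = λ^2 + 3λ - 10 = 0.
Eigenvalues λ = -5, 2.
For λ=-5: (A-λI) row 1 is [0, -7], so an eigenvector is (-1, 0).
For λ=2: (A-λI) row 1 is [-7, -7], so an eigenvector is (1, -1).
General solution: c_1e^(-5t)(-1,0) + c_2e^(2t)(1,-1).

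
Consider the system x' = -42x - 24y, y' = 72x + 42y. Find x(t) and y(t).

x(t) = K_1e^(6t) - 2K_2e^(-6t), y(t) = -2K_1e^(6t) + 3K_2e^(-6t)

Coefficient matrix A = [[-42, -24], [72, 42]].
Characteristic polynomial det(A - λI) = λ^2 - 36 = 0.
Eigenvalues λ = 6, -6.
For λ=6: (A-λI) row 1 is [-48, -24], so an eigenvector is (1, -2).
For λ=-6: (A-λI) row 1 is [-36, -24], so an eigenvector is (-2, 3).
General solution: K_1e^(6t)(1,-2) + K_2e^(-6t)(-2,3).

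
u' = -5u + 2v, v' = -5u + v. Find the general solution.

u(t) = K_1e^(-2t)sin(t) - K_1e^(-2t)cos(t) - K_2e^(-2t)sin(t) - K_2e^(-2t)cos(t), v(t) = 2K_1e^(-2t)sin(t) - K_1e^(-2t)cos(t) - K_2e^(-2t)sin(t) - 2K_2e^(-2t)cos(t)

Coefficient matrix A = [[-5, 2], [-5, 1]].
Characteristic polynomial det(A - λI) = λ^2 + 4λ + 5 = 0.
Eigenvalues λ = -2 ± i (complex conjugate pair).
For λ=-2+i: an eigenvector is (-1,-1) - i(1,2) = (-1 - i, -1 - 2i).
A real fundamental pair from Re and Im of e^((-2+i)t)v: X_1 = e^(-2t)(cos(t)·(-1,-1) + sin(t)·(1,2)), X_2 = e^(-2t)(sin(t)·(-1,-1) - cos(t)·(1,2)).
General solution: K_1X_1 + K_2X_2.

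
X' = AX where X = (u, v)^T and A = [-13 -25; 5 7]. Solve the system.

u(t) = 2K_1e^(-3t)sin(5t) - K_1e^(-3t)cos(5t) - K_2e^(-3t)sin(5t) - 2K_2e^(-3t)cos(5t), v(t) = -K_1e^(-3t)sin(5t) + K_2e^(-3t)cos(5t)

Coefficient matrix A = [[-13, -25], [5, 7]].
Characteristic polynomial det(A - λI) = λ^2 + 6λ + 34 = 0.
Eigenvalues λ = -3 ± 5i (complex conjugate pair).
For λ=-3+5i: an eigenvector is (-1,0) - i(2,-1) = (-1 - 2i, 0 + i).
A real fundamental pair from Re and Im of e^((-3+5i)t)v: X_1 = e^(-3t)(cos(5t)·(-1,0) + sin(5t)·(2,-1)), X_2 = e^(-3t)(sin(5t)·(-1,0) - cos(5t)·(2,-1)).
General solution: K_1X_1 + K_2X_2.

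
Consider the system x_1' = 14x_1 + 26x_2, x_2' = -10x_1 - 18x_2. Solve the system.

Coefficient matrix A = [[14, 26], [-10, -18]].
Characteristic polynomial det(A - λI) = λ^2 + 4λ + 8 = 0.
Eigenvalues λ = -2 ± 2i (complex conjugate pair).
For λ=-2+2i: an eigenvector is (2,-1) - i(3,-2) = (2 - 3i, -1 + 2i).
A real fundamental pair from Re and Im of e^((-2+2i)t)v: X_1 = e^(-2t)(cos(2t)·(2,-1) + sin(2t)·(3,-2)), X_2 = e^(-2t)(sin(2t)·(2,-1) - cos(2t)·(3,-2)).
General solution: C_1X_1 + C_2X_2.

x_1(t) = 3C_1e^(-2t)sin(2t) + 2C_1e^(-2t)cos(2t) + 2C_2e^(-2t)sin(2t) - 3C_2e^(-2t)cos(2t), x_2(t) = -2C_1e^(-2t)sin(2t) - C_1e^(-2t)cos(2t) - C_2e^(-2t)sin(2t) + 2C_2e^(-2t)cos(2t)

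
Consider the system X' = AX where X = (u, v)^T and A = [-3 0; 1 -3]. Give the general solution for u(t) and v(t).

Coefficient matrix A = [[-3, 0], [1, -3]].
Characteristic polynomial det(A - λI) = λ^2 + 6λ + 9 = 0.
Single eigenvalue λ = -3 with algebraic multiplicity 2.
Eigenvector v = (0,-1); generalized eigenvector w with (A-λI)w=v is (-1,3).
General solution: e^(-3t)[K_1·v + K_2·(t·v + w)].

u(t) = -K_2e^(-3t), v(t) = -K_1e^(-3t) - K_2te^(-3t) + 3K_2e^(-3t)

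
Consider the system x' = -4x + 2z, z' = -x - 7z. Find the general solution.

x(t) = -2C_1e^(-5t) + C_2e^(-6t), z(t) = C_1e^(-5t) - C_2e^(-6t)

Coefficient matrix A = [[-4, 2], [-1, -7]].
Characteristic polynomial det(A - λI) = λ^2 + 11λ + 30 = 0.
Eigenvalues λ = -5, -6.
For λ=-5: (A-λI) row 1 is [1, 2], so an eigenvector is (-2, 1).
For λ=-6: (A-λI) row 1 is [2, 2], so an eigenvector is (1, -1).
General solution: C_1e^(-5t)(-2,1) + C_2e^(-6t)(1,-1).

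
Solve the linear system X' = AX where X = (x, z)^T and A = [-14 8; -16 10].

x(t) = C_1e^(2t) - C_2e^(-6t), z(t) = 2C_1e^(2t) - C_2e^(-6t)

Coefficient matrix A = [[-14, 8], [-16, 10]].
Characteristic polynomial det(A - λI) = λ^2 + 4λ - 12 = 0.
Eigenvalues λ = 2, -6.
For λ=2: (A-λI) row 1 is [-16, 8], so an eigenvector is (1, 2).
For λ=-6: (A-λI) row 1 is [-8, 8], so an eigenvector is (-1, -1).
General solution: C_1e^(2t)(1,2) + C_2e^(-6t)(-1,-1).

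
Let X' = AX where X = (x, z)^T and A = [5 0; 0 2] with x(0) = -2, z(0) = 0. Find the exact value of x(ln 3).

A = [[5,0],[0,2]]; eigenvalues λ = 2, 5.
Eigenvectors: (0,1) for λ=2, (-1,0) for λ=5.
From the initial condition, c_1 = 0, c_2 = 2.
x(ln 3) = (0)(3^2)(0) + (2)(3^5)(-1) = -486.

-486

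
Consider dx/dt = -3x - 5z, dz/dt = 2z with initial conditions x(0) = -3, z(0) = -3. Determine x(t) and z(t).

x(t) = 3e^(2t) - 6e^(-3t), z(t) = -3e^(2t)

Coefficient matrix A = [[-3, -5], [0, 2]].
Characteristic polynomial det(A - λI) = λ^2 + λ - 6 = 0.
Eigenvalues λ = -3, 2.
For λ=-3: (A-λI) row 1 is [0, -5], so an eigenvector is (1, 0).
For λ=2: (A-λI) row 1 is [-5, -5], so an eigenvector is (-1, 1).
General solution: c_1e^(-3t)(1,0) + c_2e^(2t)(-1,1).
Applying x(0)=-3, z(0)=-3 gives c_1=-6, c_2=-3.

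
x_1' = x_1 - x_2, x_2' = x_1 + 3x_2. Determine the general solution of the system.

Coefficient matrix A = [[1, -1], [1, 3]].
Characteristic polynomial det(A - λI) = λ^2 - 4λ + 4 = 0.
Single eigenvalue λ = 2 with algebraic multiplicity 2.
Eigenvector v = (-1,1); generalized eigenvector w with (A-λI)w=v is (-2,3).
General solution: e^(2t)[c_1·v + c_2·(t·v + w)].

x_1(t) = -c_1e^(2t) - c_2te^(2t) - 2c_2e^(2t), x_2(t) = c_1e^(2t) + c_2te^(2t) + 3c_2e^(2t)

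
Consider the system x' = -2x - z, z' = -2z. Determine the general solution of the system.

Coefficient matrix A = [[-2, -1], [0, -2]].
Characteristic polynomial det(A - λI) = λ^2 + 4λ + 4 = 0.
Single eigenvalue λ = -2 with algebraic multiplicity 2.
Eigenvector v = (1,0); generalized eigenvector w with (A-λI)w=v is (-2,-1).
General solution: e^(-2t)[C_1·v + C_2·(t·v + w)].

x(t) = C_1e^(-2t) + C_2te^(-2t) - 2C_2e^(-2t), z(t) = -C_2e^(-2t)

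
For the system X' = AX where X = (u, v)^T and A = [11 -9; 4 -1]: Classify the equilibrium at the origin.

A = [[11,-9],[4,-1]]; det(A-λI) = λ^2 - 10λ + 25.
repeated λ = 5 with a single eigenvector.

unstable improper node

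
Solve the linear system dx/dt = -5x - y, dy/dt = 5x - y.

x(t) = C_1e^(-3t)cos(t) + C_2e^(-3t)sin(t), y(t) = C_1e^(-3t)sin(t) - 2C_1e^(-3t)cos(t) - 2C_2e^(-3t)sin(t) - C_2e^(-3t)cos(t)

Coefficient matrix A = [[-5, -1], [5, -1]].
Characteristic polynomial det(A - λI) = λ^2 + 6λ + 10 = 0.
Eigenvalues λ = -3 ± i (complex conjugate pair).
For λ=-3+i: an eigenvector is (1,-2) - i(0,1) = (1, -2 - i).
A real fundamental pair from Re and Im of e^((-3+i)t)v: X_1 = e^(-3t)(cos(t)·(1,-2) + sin(t)·(0,1)), X_2 = e^(-3t)(sin(t)·(1,-2) - cos(t)·(0,1)).
General solution: C_1X_1 + C_2X_2.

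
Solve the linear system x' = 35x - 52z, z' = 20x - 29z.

Coefficient matrix A = [[35, -52], [20, -29]].
Characteristic polynomial det(A - λI) = λ^2 - 6λ + 25 = 0.
Eigenvalues λ = 3 ± 4i (complex conjugate pair).
For λ=3+4i: an eigenvector is (-3,-2) - i(2,1) = (-3 - 2i, -2 - i).
A real fundamental pair from Re and Im of e^((3+4i)t)v: X_1 = e^(3t)(cos(4t)·(-3,-2) + sin(4t)·(2,1)), X_2 = e^(3t)(sin(4t)·(-3,-2) - cos(4t)·(2,1)).
General solution: c_1X_1 + c_2X_2.

x(t) = 2c_1e^(3t)sin(4t) - 3c_1e^(3t)cos(4t) - 3c_2e^(3t)sin(4t) - 2c_2e^(3t)cos(4t), z(t) = c_1e^(3t)sin(4t) - 2c_1e^(3t)cos(4t) - 2c_2e^(3t)sin(4t) - c_2e^(3t)cos(4t)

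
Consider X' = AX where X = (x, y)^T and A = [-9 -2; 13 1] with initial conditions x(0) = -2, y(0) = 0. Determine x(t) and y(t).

Coefficient matrix A = [[-9, -2], [13, 1]].
Characteristic polynomial det(A - λI) = λ^2 + 8λ + 17 = 0.
Eigenvalues λ = -4 ± i (complex conjugate pair).
For λ=-4+i: an eigenvector is (-1,2) - i(1,-3) = (-1 - i, 2 + 3i).
A real fundamental pair from Re and Im of e^((-4+i)t)v: X_1 = e^(-4t)(cos(t)·(-1,2) + sin(t)·(1,-3)), X_2 = e^(-4t)(sin(t)·(-1,2) - cos(t)·(1,-3)).
General solution: K_1X_1 + K_2X_2.
Applying x(0)=-2, y(0)=0 gives K_1=6, K_2=-4.

x(t) = 10e^(-4t)sin(t) - 2e^(-4t)cos(t), y(t) = -26e^(-4t)sin(t)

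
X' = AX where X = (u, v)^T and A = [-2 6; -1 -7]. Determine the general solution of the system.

Coefficient matrix A = [[-2, 6], [-1, -7]].
Characteristic polynomial det(A - λI) = λ^2 + 9λ + 20 = 0.
Eigenvalues λ = -4, -5.
For λ=-4: (A-λI) row 1 is [2, 6], so an eigenvector is (3, -1).
For λ=-5: (A-λI) row 1 is [3, 6], so an eigenvector is (2, -1).
General solution: K_1e^(-4t)(3,-1) + K_2e^(-5t)(2,-1).

u(t) = 3K_1e^(-4t) + 2K_2e^(-5t), v(t) = -K_1e^(-4t) - K_2e^(-5t)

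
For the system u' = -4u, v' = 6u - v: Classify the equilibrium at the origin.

stable node

A = [[-4,0],[6,-1]]; det(A-λI) = λ^2 + 5λ + 4.
λ = -1, -4: both negative.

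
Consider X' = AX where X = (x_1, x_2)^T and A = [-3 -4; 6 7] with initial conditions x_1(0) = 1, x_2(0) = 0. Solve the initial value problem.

x_1(t) = -2e^(3t) + 3e^(t), x_2(t) = 3e^(3t) - 3e^(t)

Coefficient matrix A = [[-3, -4], [6, 7]].
Characteristic polynomial det(A - λI) = λ^2 - 4λ + 3 = 0.
Eigenvalues λ = 1, 3.
For λ=1: (A-λI) row 1 is [-4, -4], so an eigenvector is (1, -1).
For λ=3: (A-λI) row 1 is [-6, -4], so an eigenvector is (2, -3).
General solution: K_1e^(t)(1,-1) + K_2e^(3t)(2,-3).
Applying x_1(0)=1, x_2(0)=0 gives K_1=3, K_2=-1.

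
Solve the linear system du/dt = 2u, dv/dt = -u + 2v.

Coefficient matrix A = [[2, 0], [-1, 2]].
Characteristic polynomial det(A - λI) = λ^2 - 4λ + 4 = 0.
Single eigenvalue λ = 2 with algebraic multiplicity 2.
Eigenvector v = (0,1); generalized eigenvector w with (A-λI)w=v is (-1,-2).
General solution: e^(2t)[K_1·v + K_2·(t·v + w)].

u(t) = -K_2e^(2t), v(t) = K_1e^(2t) + K_2te^(2t) - 2K_2e^(2t)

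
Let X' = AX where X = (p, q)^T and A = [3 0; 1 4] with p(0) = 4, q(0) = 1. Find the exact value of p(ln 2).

32

A = [[3,0],[1,4]]; eigenvalues λ = 3, 4.
Eigenvectors: (1,-1) for λ=3, (0,-1) for λ=4.
From the initial condition, c_1 = 4, c_2 = -5.
p(ln 2) = (4)(2^3)(1) + (-5)(2^4)(0) = 32.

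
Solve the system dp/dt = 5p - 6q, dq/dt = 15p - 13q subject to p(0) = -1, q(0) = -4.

Coefficient matrix A = [[5, -6], [15, -13]].
Characteristic polynomial det(A - λI) = λ^2 + 8λ + 25 = 0.
Eigenvalues λ = -4 ± 3i (complex conjugate pair).
For λ=-4+3i: an eigenvector is (-1,-1) - i(-1,-2) = (-1 + i, -1 + 2i).
A real fundamental pair from Re and Im of e^((-4+3i)t)v: X_1 = e^(-4t)(cos(3t)·(-1,-1) + sin(3t)·(-1,-2)), X_2 = e^(-4t)(sin(3t)·(-1,-1) - cos(3t)·(-1,-2)).
General solution: K_1X_1 + K_2X_2.
Applying p(0)=-1, q(0)=-4 gives K_1=-2, K_2=-3.

p(t) = 5e^(-4t)sin(3t) - e^(-4t)cos(3t), q(t) = 7e^(-4t)sin(3t) - 4e^(-4t)cos(3t)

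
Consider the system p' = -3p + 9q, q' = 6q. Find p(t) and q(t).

Coefficient matrix A = [[-3, 9], [0, 6]].
Characteristic polynomial det(A - λI) = λ^2 - 3λ - 18 = 0.
Eigenvalues λ = -3, 6.
For λ=-3: (A-λI) row 1 is [0, 9], so an eigenvector is (-1, 0).
For λ=6: (A-λI) row 1 is [-9, 9], so an eigenvector is (1, 1).
General solution: C_1e^(-3t)(-1,0) + C_2e^(6t)(1,1).

p(t) = -C_1e^(-3t) + C_2e^(6t), q(t) = C_2e^(6t)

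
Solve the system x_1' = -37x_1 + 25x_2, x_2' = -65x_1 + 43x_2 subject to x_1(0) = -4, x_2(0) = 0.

Coefficient matrix A = [[-37, 25], [-65, 43]].
Characteristic polynomial det(A - λI) = λ^2 - 6λ + 34 = 0.
Eigenvalues λ = 3 ± 5i (complex conjugate pair).
For λ=3+5i: an eigenvector is (1,2) - i(2,3) = (1 - 2i, 2 - 3i).
A real fundamental pair from Re and Im of e^((3+5i)t)v: X_1 = e^(3t)(cos(5t)·(1,2) + sin(5t)·(2,3)), X_2 = e^(3t)(sin(5t)·(1,2) - cos(5t)·(2,3)).
General solution: C_1X_1 + C_2X_2.
Applying x_1(0)=-4, x_2(0)=0 gives C_1=12, C_2=8.

x_1(t) = 32e^(3t)sin(5t) - 4e^(3t)cos(5t), x_2(t) = 52e^(3t)sin(5t)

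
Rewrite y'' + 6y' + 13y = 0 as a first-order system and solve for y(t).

y(t) = K_1e^(-3t)cos(2t) + K_2e^(-3t)sin(2t)

Let x_1 = y, x_2 = y'. Then x_1' = x_2 and x_2' = -13x_1 - 6x_2.
A = [[0,1],[-13,-6]]; det(A-λI) = λ^2 + 6λ + 13.
Eigenvalues λ = -3 ± 2i.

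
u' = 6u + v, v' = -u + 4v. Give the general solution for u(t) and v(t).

Coefficient matrix A = [[6, 1], [-1, 4]].
Characteristic polynomial det(A - λI) = λ^2 - 10λ + 25 = 0.
Single eigenvalue λ = 5 with algebraic multiplicity 2.
Eigenvector v = (-1,1); generalized eigenvector w with (A-λI)w=v is (2,-3).
General solution: e^(5t)[K_1·v + K_2·(t·v + w)].

u(t) = -K_1e^(5t) - K_2te^(5t) + 2K_2e^(5t), v(t) = K_1e^(5t) + K_2te^(5t) - 3K_2e^(5t)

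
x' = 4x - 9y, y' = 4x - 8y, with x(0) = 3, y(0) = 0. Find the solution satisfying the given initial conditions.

Coefficient matrix A = [[4, -9], [4, -8]].
Characteristic polynomial det(A - λI) = λ^2 + 4λ + 4 = 0.
Single eigenvalue λ = -2 with algebraic multiplicity 2.
Eigenvector v = (3,2); generalized eigenvector w with (A-λI)w=v is (2,1).
General solution: e^(-2t)[K_1·v + K_2·(t·v + w)].
Applying x(0)=3, y(0)=0 gives K_1=-3, K_2=6.

x(t) = 18te^(-2t) + 3e^(-2t), y(t) = 12te^(-2t)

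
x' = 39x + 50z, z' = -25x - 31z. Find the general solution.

x(t) = -c_1e^(4t)sin(5t) - 3c_1e^(4t)cos(5t) - 3c_2e^(4t)sin(5t) + c_2e^(4t)cos(5t), z(t) = c_1e^(4t)sin(5t) + 2c_1e^(4t)cos(5t) + 2c_2e^(4t)sin(5t) - c_2e^(4t)cos(5t)

Coefficient matrix A = [[39, 50], [-25, -31]].
Characteristic polynomial det(A - λI) = λ^2 - 8λ + 41 = 0.
Eigenvalues λ = 4 ± 5i (complex conjugate pair).
For λ=4+5i: an eigenvector is (-3,2) - i(-1,1) = (-3 + i, 2 - i).
A real fundamental pair from Re and Im of e^((4+5i)t)v: X_1 = e^(4t)(cos(5t)·(-3,2) + sin(5t)·(-1,1)), X_2 = e^(4t)(sin(5t)·(-3,2) - cos(5t)·(-1,1)).
General solution: c_1X_1 + c_2X_2.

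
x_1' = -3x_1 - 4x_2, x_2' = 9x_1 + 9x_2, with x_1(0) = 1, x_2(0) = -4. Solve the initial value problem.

Coefficient matrix A = [[-3, -4], [9, 9]].
Characteristic polynomial det(A - λI) = λ^2 - 6λ + 9 = 0.
Single eigenvalue λ = 3 with algebraic multiplicity 2.
Eigenvector v = (-2,3); generalized eigenvector w with (A-λI)w=v is (-1,2).
General solution: e^(3t)[C_1·v + C_2·(t·v + w)].
Applying x_1(0)=1, x_2(0)=-4 gives C_1=2, C_2=-5.

x_1(t) = 10te^(3t) + e^(3t), x_2(t) = -15te^(3t) - 4e^(3t)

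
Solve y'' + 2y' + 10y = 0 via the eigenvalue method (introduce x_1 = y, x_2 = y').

Let x_1 = y, x_2 = y'. Then x_1' = x_2 and x_2' = -10x_1 - 2x_2.
A = [[0,1],[-10,-2]]; det(A-λI) = λ^2 + 2λ + 10.
Eigenvalues λ = -1 ± 3i.

y(t) = c_1e^(-t)cos(3t) + c_2e^(-t)sin(3t)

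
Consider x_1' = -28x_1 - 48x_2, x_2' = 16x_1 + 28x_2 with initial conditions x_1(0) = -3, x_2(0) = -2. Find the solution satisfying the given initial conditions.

x_1(t) = 21e^(4t) - 24e^(-4t), x_2(t) = -14e^(4t) + 12e^(-4t)

Coefficient matrix A = [[-28, -48], [16, 28]].
Characteristic polynomial det(A - λI) = λ^2 - 16 = 0.
Eigenvalues λ = -4, 4.
For λ=-4: (A-λI) row 1 is [-24, -48], so an eigenvector is (2, -1).
For λ=4: (A-λI) row 1 is [-32, -48], so an eigenvector is (-3, 2).
General solution: C_1e^(-4t)(2,-1) + C_2e^(4t)(-3,2).
Applying x_1(0)=-3, x_2(0)=-2 gives C_1=-12, C_2=-7.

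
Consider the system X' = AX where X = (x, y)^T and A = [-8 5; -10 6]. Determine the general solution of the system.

Coefficient matrix A = [[-8, 5], [-10, 6]].
Characteristic polynomial det(A - λI) = λ^2 + 2λ + 2 = 0.
Eigenvalues λ = -1 ± i (complex conjugate pair).
For λ=-1+i: an eigenvector is (-2,-3) - i(-1,-1) = (-2 + i, -3 + i).
A real fundamental pair from Re and Im of e^((-1+i)t)v: X_1 = e^(-t)(cos(t)·(-2,-3) + sin(t)·(-1,-1)), X_2 = e^(-t)(sin(t)·(-2,-3) - cos(t)·(-1,-1)).
General solution: K_1X_1 + K_2X_2.

x(t) = -K_1e^(-t)sin(t) - 2K_1e^(-t)cos(t) - 2K_2e^(-t)sin(t) + K_2e^(-t)cos(t), y(t) = -K_1e^(-t)sin(t) - 3K_1e^(-t)cos(t) - 3K_2e^(-t)sin(t) + K_2e^(-t)cos(t)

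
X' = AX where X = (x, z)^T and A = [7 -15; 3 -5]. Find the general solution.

x(t) = -C_1e^(t)sin(3t) + 2C_1e^(t)cos(3t) + 2C_2e^(t)sin(3t) + C_2e^(t)cos(3t), z(t) = C_1e^(t)cos(3t) + C_2e^(t)sin(3t)

Coefficient matrix A = [[7, -15], [3, -5]].
Characteristic polynomial det(A - λI) = λ^2 - 2λ + 10 = 0.
Eigenvalues λ = 1 ± 3i (complex conjugate pair).
For λ=1+3i: an eigenvector is (2,1) - i(-1,0) = (2 + i, 1).
A real fundamental pair from Re and Im of e^((1+3i)t)v: X_1 = e^(t)(cos(3t)·(2,1) + sin(3t)·(-1,0)), X_2 = e^(t)(sin(3t)·(2,1) - cos(3t)·(-1,0)).
General solution: C_1X_1 + C_2X_2.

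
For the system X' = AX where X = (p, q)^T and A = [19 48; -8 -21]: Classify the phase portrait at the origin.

A = [[19,48],[-8,-21]]; det(A-λI) = λ^2 + 2λ - 15.
λ = -5, 3: opposite signs.

saddle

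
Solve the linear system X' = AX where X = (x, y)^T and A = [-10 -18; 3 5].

x(t) = -3K_1e^(-4t) + 2K_2e^(-t), y(t) = K_1e^(-4t) - K_2e^(-t)

Coefficient matrix A = [[-10, -18], [3, 5]].
Characteristic polynomial det(A - λI) = λ^2 + 5λ + 4 = 0.
Eigenvalues λ = -4, -1.
For λ=-4: (A-λI) row 1 is [-6, -18], so an eigenvector is (-3, 1).
For λ=-1: (A-λI) row 1 is [-9, -18], so an eigenvector is (2, -1).
General solution: K_1e^(-4t)(-3,1) + K_2e^(-t)(2,-1).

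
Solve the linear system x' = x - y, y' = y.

x(t) = -K_1e^(t) - K_2te^(t) + K_2e^(t), y(t) = K_2e^(t)

Coefficient matrix A = [[1, -1], [0, 1]].
Characteristic polynomial det(A - λI) = λ^2 - 2λ + 1 = 0.
Single eigenvalue λ = 1 with algebraic multiplicity 2.
Eigenvector v = (-1,0); generalized eigenvector w with (A-λI)w=v is (1,1).
General solution: e^(t)[K_1·v + K_2·(t·v + w)].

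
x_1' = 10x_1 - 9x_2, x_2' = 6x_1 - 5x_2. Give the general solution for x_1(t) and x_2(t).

x_1(t) = C_1e^(t) + 3C_2e^(4t), x_2(t) = C_1e^(t) + 2C_2e^(4t)

Coefficient matrix A = [[10, -9], [6, -5]].
Characteristic polynomial det(A - λI) = λ^2 - 5λ + 4 = 0.
Eigenvalues λ = 1, 4.
For λ=1: (A-λI) row 1 is [9, -9], so an eigenvector is (1, 1).
For λ=4: (A-λI) row 1 is [6, -9], so an eigenvector is (3, 2).
General solution: C_1e^(t)(1,1) + C_2e^(4t)(3,2).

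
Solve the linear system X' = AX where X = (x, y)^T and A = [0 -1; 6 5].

Coefficient matrix A = [[0, -1], [6, 5]].
Characteristic polynomial det(A - λI) = λ^2 - 5λ + 6 = 0.
Eigenvalues λ = 3, 2.
For λ=3: (A-λI) row 1 is [-3, -1], so an eigenvector is (-1, 3).
For λ=2: (A-λI) row 1 is [-2, -1], so an eigenvector is (-1, 2).
General solution: c_1e^(3t)(-1,3) + c_2e^(2t)(-1,2).

x(t) = -c_1e^(3t) - c_2e^(2t), y(t) = 3c_1e^(3t) + 2c_2e^(2t)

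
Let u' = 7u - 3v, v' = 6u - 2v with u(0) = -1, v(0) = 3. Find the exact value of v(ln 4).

A = [[7,-3],[6,-2]]; eigenvalues λ = 1, 4.
Eigenvectors: (-1,-2) for λ=1, (1,1) for λ=4.
From the initial condition, c_1 = -4, c_2 = -5.
v(ln 4) = (-4)(4^1)(-2) + (-5)(4^4)(1) = -1248.

-1248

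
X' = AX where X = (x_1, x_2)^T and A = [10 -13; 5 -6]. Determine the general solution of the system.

Coefficient matrix A = [[10, -13], [5, -6]].
Characteristic polynomial det(A - λI) = λ^2 - 4λ + 5 = 0.
Eigenvalues λ = 2 ± i (complex conjugate pair).
For λ=2+i: an eigenvector is (3,2) - i(-2,-1) = (3 + 2i, 2 + i).
A real fundamental pair from Re and Im of e^((2+i)t)v: X_1 = e^(2t)(cos(t)·(3,2) + sin(t)·(-2,-1)), X_2 = e^(2t)(sin(t)·(3,2) - cos(t)·(-2,-1)).
General solution: C_1X_1 + C_2X_2.

x_1(t) = -2C_1e^(2t)sin(t) + 3C_1e^(2t)cos(t) + 3C_2e^(2t)sin(t) + 2C_2e^(2t)cos(t), x_2(t) = -C_1e^(2t)sin(t) + 2C_1e^(2t)cos(t) + 2C_2e^(2t)sin(t) + C_2e^(2t)cos(t)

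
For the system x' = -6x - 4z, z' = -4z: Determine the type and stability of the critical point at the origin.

stable node

A = [[-6,-4],[0,-4]]; det(A-λI) = λ^2 + 10λ + 24.
λ = -6, -4: both negative.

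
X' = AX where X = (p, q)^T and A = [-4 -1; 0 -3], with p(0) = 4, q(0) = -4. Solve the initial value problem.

p(t) = 4e^(-3t), q(t) = -4e^(-3t)

Coefficient matrix A = [[-4, -1], [0, -3]].
Characteristic polynomial det(A - λI) = λ^2 + 7λ + 12 = 0.
Eigenvalues λ = -3, -4.
For λ=-3: (A-λI) row 1 is [-1, -1], so an eigenvector is (1, -1).
For λ=-4: (A-λI) row 1 is [0, -1], so an eigenvector is (1, 0).
General solution: C_1e^(-3t)(1,-1) + C_2e^(-4t)(1,0).
Applying p(0)=4, q(0)=-4 gives C_1=4, C_2=0.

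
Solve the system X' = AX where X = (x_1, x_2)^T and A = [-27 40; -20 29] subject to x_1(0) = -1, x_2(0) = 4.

Coefficient matrix A = [[-27, 40], [-20, 29]].
Characteristic polynomial det(A - λI) = λ^2 - 2λ + 17 = 0.
Eigenvalues λ = 1 ± 4i (complex conjugate pair).
For λ=1+4i: an eigenvector is (3,2) - i(-1,-1) = (3 + i, 2 + i).
A real fundamental pair from Re and Im of e^((1+4i)t)v: X_1 = e^(t)(cos(4t)·(3,2) + sin(4t)·(-1,-1)), X_2 = e^(t)(sin(4t)·(3,2) - cos(4t)·(-1,-1)).
General solution: C_1X_1 + C_2X_2.
Applying x_1(0)=-1, x_2(0)=4 gives C_1=-5, C_2=14.

x_1(t) = 47e^(t)sin(4t) - e^(t)cos(4t), x_2(t) = 33e^(t)sin(4t) + 4e^(t)cos(4t)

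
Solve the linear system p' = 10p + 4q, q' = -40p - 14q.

p(t) = -K_1e^(-2t)sin(4t) + K_2e^(-2t)cos(4t), q(t) = 3K_1e^(-2t)sin(4t) - K_1e^(-2t)cos(4t) - K_2e^(-2t)sin(4t) - 3K_2e^(-2t)cos(4t)

Coefficient matrix A = [[10, 4], [-40, -14]].
Characteristic polynomial det(A - λI) = λ^2 + 4λ + 20 = 0.
Eigenvalues λ = -2 ± 4i (complex conjugate pair).
For λ=-2+4i: an eigenvector is (0,-1) - i(-1,3) = (0 + i, -1 - 3i).
A real fundamental pair from Re and Im of e^((-2+4i)t)v: X_1 = e^(-2t)(cos(4t)·(0,-1) + sin(4t)·(-1,3)), X_2 = e^(-2t)(sin(4t)·(0,-1) - cos(4t)·(-1,3)).
General solution: K_1X_1 + K_2X_2.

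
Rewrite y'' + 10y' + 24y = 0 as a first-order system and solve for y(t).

y(t) = K_1e^(-6t) + K_2e^(-4t)

Let x_1 = y, x_2 = y'. Then x_1' = x_2 and x_2' = -24x_1 - 10x_2.
A = [[0,1],[-24,-10]]; det(A-λI) = λ^2 + 10λ + 24.
Eigenvalues λ = -6, -4 with eigenvectors (1,-6), (1,-4).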